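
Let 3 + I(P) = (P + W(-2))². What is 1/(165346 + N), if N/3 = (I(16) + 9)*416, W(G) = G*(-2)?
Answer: 1/672034 ≈ 1.4880e-6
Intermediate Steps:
W(G) = -2*G
I(P) = -3 + (4 + P)² (I(P) = -3 + (P - 2*(-2))² = -3 + (P + 4)² = -3 + (4 + P)²)
N = 506688 (N = 3*(((-3 + (4 + 16)²) + 9)*416) = 3*(((-3 + 20²) + 9)*416) = 3*(((-3 + 400) + 9)*416) = 3*((397 + 9)*416) = 3*(406*416) = 3*168896 = 506688)
1/(165346 + N) = 1/(165346 + 506688) = 1/672034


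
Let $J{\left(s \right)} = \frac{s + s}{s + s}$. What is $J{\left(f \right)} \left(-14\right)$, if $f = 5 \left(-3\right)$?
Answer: $-14$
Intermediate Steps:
$f = -15$
$J{\left(s \right)} = 1$ ($J{\left(s \right)} = \frac{2 s}{2 s} = 2 s \frac{1}{2 s} = 1$)
$J{\left(f \right)} \left(-14\right) = 1 \left(-14\right) = -14$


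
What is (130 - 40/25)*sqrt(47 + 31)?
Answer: 642*sqrt(78)/5 ≈ 1134.0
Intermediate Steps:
(130 - 40/25)*sqrt(47 + 31) = (130 - 40*1/25)*sqrt(78) = (130 - 8/5)*sqrt(78) = 642*sqrt(78)/5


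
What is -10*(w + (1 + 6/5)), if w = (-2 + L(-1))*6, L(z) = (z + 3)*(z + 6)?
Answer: -502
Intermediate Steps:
L(z) = (3 + z)*(6 + z)
w = 48 (w = (-2 + (18 + (-1)² + 9*(-1)))*6 = (-2 + (18 + 1 - 9))*6 = (-2 + 10)*6 = 8*6 = 48)
-10*(w + (1 + 6/5)) = -10*(48 + (1 + 6/5)) = -10*(48 + 11/5) = -10*251/5 = -502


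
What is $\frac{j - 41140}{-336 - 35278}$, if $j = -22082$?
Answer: $\frac{31611}{17807} \approx 1.7752$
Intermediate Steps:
$\frac{j - 41140}{-336 - 35278} = \frac{-22082 - 41140}{-336 - 35278} = - \frac{63222}{-35614} = \left(-63222\right) \left(- \frac{1}{35614}\right) = \frac{31611}{17807}$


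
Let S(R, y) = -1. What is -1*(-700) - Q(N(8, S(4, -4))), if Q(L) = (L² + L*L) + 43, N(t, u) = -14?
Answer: 265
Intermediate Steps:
Q(L) = 43 + 2*L² (Q(L) = (L² + L²) + 43 = 2*L² + 43 = 43 + 2*L²)
-1*(-700) - Q(N(8, S(4, -4))) = -1*(-700) - (43 + 2*(-14)²) = 700 - (43 + 2*196) = 700 - (43 + 392) = 700 - 1*435 = 700 - 435 = 265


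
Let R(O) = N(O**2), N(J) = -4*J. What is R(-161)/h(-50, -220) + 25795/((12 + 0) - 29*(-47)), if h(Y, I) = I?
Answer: 134764/275 ≈ 490.05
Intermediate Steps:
R(O) = -4*O**2
R(-161)/h(-50, -220) + 25795/((12 + 0) - 29*(-47)) = -4*(-161)**2/(-220) + 25795/((12 + 0) - 29*(-47)) = -4*25921*(-1/220) + 25795/(12 + 1363) = -103684*(-1/220) + 25795/1375 = 25921/55 + 25795*(1/1375) = 25921/55 + 469/25 = 134764/275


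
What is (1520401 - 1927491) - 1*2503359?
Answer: -2910449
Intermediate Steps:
(1520401 - 1927491) - 1*2503359 = -407090 - 2503359 = -2910449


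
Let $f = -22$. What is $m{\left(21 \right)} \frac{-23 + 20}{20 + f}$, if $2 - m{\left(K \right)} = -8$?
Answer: $15$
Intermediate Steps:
$m{\left(K \right)} = 10$ ($m{\left(K \right)} = 2 - -8 = 2 + 8 = 10$)
$m{\left(21 \right)} \frac{-23 + 20}{20 + f} = 10 \frac{-23 + 20}{20 - 22} = 10 \left(- \frac{3}{-2}\right) = 10 \left(\left(-3\right) \left(- \frac{1}{2}\right)\right) = 10 \cdot \frac{3}{2} = 15$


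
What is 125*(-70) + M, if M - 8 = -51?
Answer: -8793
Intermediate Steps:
M = -43 (M = 8 - 51 = -43)
125*(-70) + M = 125*(-70) - 43 = -8750 - 43 = -8793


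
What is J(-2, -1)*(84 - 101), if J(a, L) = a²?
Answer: -68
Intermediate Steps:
J(-2, -1)*(84 - 101) = (-2)²*(84 - 101) = 4*(-17) = -68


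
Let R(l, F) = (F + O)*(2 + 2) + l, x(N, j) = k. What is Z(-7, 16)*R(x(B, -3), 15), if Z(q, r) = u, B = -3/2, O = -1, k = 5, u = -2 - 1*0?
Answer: -122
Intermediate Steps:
u = -2 (u = -2 + 0 = -2)
B = -3/2 (B = -3*½ = -3/2 ≈ -1.5000)
Z(q, r) = -2
x(N, j) = 5
R(l, F) = -4 + l + 4*F (R(l, F) = (F - 1)*(2 + 2) + l = (-1 + F)*4 + l = (-4 + 4*F) + l = -4 + l + 4*F)
Z(-7, 16)*R(x(B, -3), 15) = -2*(-4 + 5 + 4*15) = -2*(-4 + 5 + 60) = -2*61 = -122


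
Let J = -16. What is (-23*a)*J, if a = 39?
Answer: 14352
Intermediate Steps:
(-23*a)*J = -23*39*(-16) = -897*(-16) = 14352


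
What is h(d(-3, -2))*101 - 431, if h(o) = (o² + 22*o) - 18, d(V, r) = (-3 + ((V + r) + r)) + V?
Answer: -14066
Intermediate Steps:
d(V, r) = -3 + 2*V + 2*r (d(V, r) = (-3 + (V + 2*r)) + V = (-3 + V + 2*r) + V = -3 + 2*V + 2*r)
h(o) = -18 + o² + 22*o
h(d(-3, -2))*101 - 431 = (-18 + (-3 + 2*(-3) + 2*(-2))² + 22*(-3 + 2*(-3) + 2*(-2)))*101 - 431 = (-18 + (-3 - 6 - 4)² + 22*(-3 - 6 - 4))*101 - 431 = (-18 + (-13)² + 22*(-13))*101 - 431 = (-18 + 169 - 286)*101 - 431 = -135*101 - 431 = -13635 - 431 = -14066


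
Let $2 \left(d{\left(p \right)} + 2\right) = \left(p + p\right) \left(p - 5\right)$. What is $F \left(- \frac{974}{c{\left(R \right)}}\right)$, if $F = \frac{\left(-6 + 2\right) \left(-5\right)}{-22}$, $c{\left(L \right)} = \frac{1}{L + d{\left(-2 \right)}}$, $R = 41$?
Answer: $\frac{516220}{11} \approx 46929.0$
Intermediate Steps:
$d{\left(p \right)} = -2 + p \left(-5 + p\right)$ ($d{\left(p \right)} = -2 + \frac{\left(p + p\right) \left(p - 5\right)}{2} = -2 + \frac{2 p \left(-5 + p\right)}{2} = -2 + p \left(-5 + p\right)$)
$c{\left(L \right)} = \frac{1}{12 + L}$ ($c{\left(L \right)} = \frac{1}{L - \left(-8 - 4\right)} = \frac{1}{L + \left(-2 + 4 + 10\right)} = \frac{1}{L + 12} = \frac{1}{12 + L}$)
$F = - \frac{10}{11}$ ($F = \left(-4\right) \left(-5\right) \left(- \frac{1}{22}\right) = 20 \left(- \frac{1}{22}\right) = - \frac{10}{11} \approx -0.90909$)
$F \left(- \frac{974}{c{\left(R \right)}}\right) = - \frac{10 \left(- \frac{974}{\frac{1}{12 + 41}}\right)}{11} = - \frac{10 \left(- \frac{974}{\frac{1}{53}}\right)}{11} = - \frac{10 \left(- 974 \frac{1}{\frac{1}{53}}\right)}{11} = - \frac{10 \left(\left(-974\right) 53\right)}{11} = \left(- \frac{10}{11}\right) \left(-51622\right) = \frac{516220}{11}$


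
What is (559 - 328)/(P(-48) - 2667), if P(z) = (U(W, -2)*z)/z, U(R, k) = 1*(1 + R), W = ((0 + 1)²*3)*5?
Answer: -21/241 ≈ -0.087137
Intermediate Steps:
W = 15 (W = (1²*3)*5 = (1*3)*5 = 3*5 = 15)
U(R, k) = 1 + R
P(z) = 16 (P(z) = ((1 + 15)*z)/z = (16*z)/z = 16)
(559 - 328)/(P(-48) - 2667) = (559 - 328)/(16 - 2667) = 231/(-2651) = 231*(-1/2651) = -21/241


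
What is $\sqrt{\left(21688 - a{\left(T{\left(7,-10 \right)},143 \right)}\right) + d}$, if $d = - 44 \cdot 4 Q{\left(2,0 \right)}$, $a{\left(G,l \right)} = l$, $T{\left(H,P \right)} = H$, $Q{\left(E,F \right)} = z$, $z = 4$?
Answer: $\sqrt{20841} \approx 144.36$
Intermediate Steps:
$Q{\left(E,F \right)} = 4$
$d = -704$ ($d = - 44 \cdot 4 \cdot 4 = \left(-44\right) 16 = -704$)
$\sqrt{\left(21688 - a{\left(T{\left(7,-10 \right)},143 \right)}\right) + d} = \sqrt{\left(21688 - 143\right) - 704} = \sqrt{21545 - 704} = \sqrt{20841}$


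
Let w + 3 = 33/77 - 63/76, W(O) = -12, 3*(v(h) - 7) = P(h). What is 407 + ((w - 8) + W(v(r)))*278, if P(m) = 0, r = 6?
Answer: -1622149/266 ≈ -6098.3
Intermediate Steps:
v(h) = 7 (v(h) = 7 + (⅓)*0 = 7 + 0 = 7)
w = -1809/532 (w = -3 + (33/77 - 63/76) = -3 + (33*(1/77) - 63*1/76) = -3 + (3/7 - 63/76) = -3 - 213/532 = -1809/532 ≈ -3.4004)
407 + ((w - 8) + W(v(r)))*278 = 407 + ((-1809/532 - 8) - 12)*278 = 407 + (-6065/532 - 12)*278 = 407 - 12449/532*278 = 407 - 1730411/266 = -1622149/266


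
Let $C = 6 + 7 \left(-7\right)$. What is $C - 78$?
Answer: $-121$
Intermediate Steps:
$C = -43$ ($C = 6 - 49 = -43$)
$C - 78 = -43 - 78 = -121$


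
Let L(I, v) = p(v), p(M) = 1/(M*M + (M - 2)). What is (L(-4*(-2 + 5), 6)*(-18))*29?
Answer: -261/20 ≈ -13.050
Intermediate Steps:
p(M) = 1/(-2 + M + M²) (p(M) = 1/(M² + (-2 + M)) = 1/(-2 + M + M²))
L(I, v) = 1/(-2 + v + v²)
(L(-4*(-2 + 5), 6)*(-18))*29 = (-18/(-2 + 6 + 6²))*29 = (-18/(-2 + 6 + 36))*29 = (-18/40)*29 = ((1/40)*(-18))*29 = -9/20*29 = -261/20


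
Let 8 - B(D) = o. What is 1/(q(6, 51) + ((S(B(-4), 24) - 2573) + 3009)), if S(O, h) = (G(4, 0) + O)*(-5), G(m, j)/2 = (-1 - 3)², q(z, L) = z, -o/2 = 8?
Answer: 1/162 ≈ 0.0061728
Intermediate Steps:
o = -16 (o = -2*8 = -16)
G(m, j) = 32 (G(m, j) = 2*(-1 - 3)² = 2*(-4)² = 2*16 = 32)
B(D) = 24 (B(D) = 8 - 1*(-16) = 8 + 16 = 24)
S(O, h) = -160 - 5*O (S(O, h) = (32 + O)*(-5) = -160 - 5*O)
1/(q(6, 51) + ((S(B(-4), 24) - 2573) + 3009)) = 1/(6 + (((-160 - 5*24) - 2573) + 3009)) = 1/(6 + (((-160 - 120) - 2573) + 3009)) = 1/(6 + ((-280 - 2573) + 3009)) = 1/(6 + (-2853 + 3009)) = 1/(6 + 156) = 1/162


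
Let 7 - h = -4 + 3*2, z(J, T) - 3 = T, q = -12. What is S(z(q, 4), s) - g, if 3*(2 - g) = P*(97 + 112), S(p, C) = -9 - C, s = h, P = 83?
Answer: 17299/3 ≈ 5766.3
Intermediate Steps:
z(J, T) = 3 + T
h = 5 (h = 7 - (-4 + 3*2) = 7 - (-4 + 6) = 7 - 1*2 = 7 - 2 = 5)
s = 5
g = -17341/3 (g = 2 - 83*(97 + 112)/3 = 2 - 83*209/3 = 2 - ⅓*17347 = 2 - 17347/3 = -17341/3 ≈ -5780.3)
S(z(q, 4), s) - g = (-9 - 1*5) - 1*(-17341/3) = (-9 - 5) + 17341/3 = -14 + 17341/3 = 17299/3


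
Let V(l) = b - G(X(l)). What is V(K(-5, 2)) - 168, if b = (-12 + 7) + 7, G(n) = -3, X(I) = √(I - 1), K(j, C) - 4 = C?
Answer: -163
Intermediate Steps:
K(j, C) = 4 + C
X(I) = √(-1 + I)
b = 2 (b = -5 + 7 = 2)
V(l) = 5 (V(l) = 2 - 1*(-3) = 2 + 3 = 5)
V(K(-5, 2)) - 168 = 5 - 168 = -163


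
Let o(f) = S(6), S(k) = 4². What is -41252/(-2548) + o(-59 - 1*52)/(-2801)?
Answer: 28876521/1784237 ≈ 16.184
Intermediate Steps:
S(k) = 16
o(f) = 16
-41252/(-2548) + o(-59 - 1*52)/(-2801) = -41252/(-2548) + 16/(-2801) = -41252*(-1/2548) + 16*(-1/2801) = 10313/637 - 16/2801 = 28876521/1784237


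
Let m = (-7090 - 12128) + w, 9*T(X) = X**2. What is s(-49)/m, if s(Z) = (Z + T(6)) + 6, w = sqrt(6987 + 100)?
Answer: 749502/369324437 + 39*sqrt(7087)/369324437 ≈ 0.0020383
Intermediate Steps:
w = sqrt(7087) ≈ 84.184
T(X) = X**2/9
m = -19218 + sqrt(7087) (m = (-7090 - 12128) + sqrt(7087) = -19218 + sqrt(7087) ≈ -19134.)
s(Z) = 10 + Z (s(Z) = (Z + (1/9)*6**2) + 6 = (Z + (1/9)*36) + 6 = (Z + 4) + 6 = (4 + Z) + 6 = 10 + Z)
s(-49)/m = (10 - 49)/(-19218 + sqrt(7087)) = -39/(-19218 + sqrt(7087))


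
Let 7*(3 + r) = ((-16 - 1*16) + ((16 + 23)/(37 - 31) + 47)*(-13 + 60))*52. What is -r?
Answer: -129069/7 ≈ -18438.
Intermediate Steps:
r = 129069/7 (r = -3 + (((-16 - 1*16) + ((16 + 23)/(37 - 31) + 47)*(-13 + 60))*52)/7 = -3 + (((-16 - 16) + (39/6 + 47)*47)*52)/7 = -3 + ((-32 + (39*(⅙) + 47)*47)*52)/7 = -3 + ((-32 + (13/2 + 47)*47)*52)/7 = -3 + ((-32 + (107/2)*47)*52)/7 = -3 + ((-32 + 5029/2)*52)/7 = -3 + ((4965/2)*52)/7 = -3 + (⅐)*129090 = -3 + 129090/7 = 129069/7 ≈ 18438.)
-r = -1*129069/7 = -129069/7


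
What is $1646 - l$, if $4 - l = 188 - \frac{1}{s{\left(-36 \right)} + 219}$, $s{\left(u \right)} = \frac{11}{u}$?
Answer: $\frac{14407554}{7873} \approx 1830.0$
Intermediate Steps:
$l = - \frac{1448596}{7873}$ ($l = 4 - \left(188 - \frac{1}{\frac{11}{-36} + 219}\right) = 4 - \left(188 - \frac{1}{11 \left(- \frac{1}{36}\right) + 219}\right) = 4 - \left(188 - \frac{1}{- \frac{11}{36} + 219}\right) = 4 - \left(188 - \frac{1}{\frac{7873}{36}}\right) = 4 - \left(188 - \frac{36}{7873}\right) = 4 - \frac{1480088}{7873} = - \frac{1448596}{7873} \approx -184.0$)
$1646 - l = 1646 - - \frac{1448596}{7873} = 1646 + \frac{1448596}{7873} = \frac{14407554}{7873}$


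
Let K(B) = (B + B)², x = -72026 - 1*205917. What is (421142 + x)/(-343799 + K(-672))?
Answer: 143199/1462537 ≈ 0.097911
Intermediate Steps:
x = -277943 (x = -72026 - 205917 = -277943)
K(B) = 4*B² (K(B) = (2*B)² = 4*B²)
(421142 + x)/(-343799 + K(-672)) = (421142 - 277943)/(-343799 + 4*(-672)²) = 143199/(-343799 + 4*451584) = 143199/(-343799 + 1806336) = 143199/1462537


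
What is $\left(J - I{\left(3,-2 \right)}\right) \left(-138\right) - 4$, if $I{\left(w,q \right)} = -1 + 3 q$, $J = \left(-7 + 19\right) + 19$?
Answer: $-5248$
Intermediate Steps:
$J = 31$ ($J = 12 + 19 = 31$)
$\left(J - I{\left(3,-2 \right)}\right) \left(-138\right) - 4 = \left(31 - \left(-1 + 3 \left(-2\right)\right)\right) \left(-138\right) - 4 = \left(31 - \left(-1 - 6\right)\right) \left(-138\right) - 4 = \left(31 - -7\right) \left(-138\right) - 4 = \left(31 + 7\right) \left(-138\right) - 4 = 38 \left(-138\right) - 4 = -5244 - 4 = -5248$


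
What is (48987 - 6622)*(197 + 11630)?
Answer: 501050855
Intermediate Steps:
(48987 - 6622)*(197 + 11630) = 42365*11827 = 501050855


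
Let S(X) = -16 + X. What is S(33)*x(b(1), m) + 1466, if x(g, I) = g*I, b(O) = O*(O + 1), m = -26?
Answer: 582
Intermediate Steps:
b(O) = O*(1 + O)
x(g, I) = I*g
S(33)*x(b(1), m) + 1466 = (-16 + 33)*(-26*(1 + 1)) + 1466 = 17*(-26*2) + 1466 = 17*(-52) + 1466 = -884 + 1466 = 582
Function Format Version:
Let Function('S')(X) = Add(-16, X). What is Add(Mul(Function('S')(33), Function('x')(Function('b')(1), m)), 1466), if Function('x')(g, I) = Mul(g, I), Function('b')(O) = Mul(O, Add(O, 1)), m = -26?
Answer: 582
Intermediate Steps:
Function('b')(O) = Mul(O, Add(1, O))
Function('x')(g, I) = Mul(I, g)
Add(Mul(Function('S')(33), Function('x')(Function('b')(1), m)), 1466) = Add(Mul(Add(-16, 33), Mul(-26, Mul(1, Add(1, 1)))), 1466) = Add(Mul(17, Mul(-26, Mul(1, 2))), 1466) = Add(Mul(17, Mul(-26, 2)), 1466) = Add(Mul(17, -52), 1466) = Add(-884, 1466) = 582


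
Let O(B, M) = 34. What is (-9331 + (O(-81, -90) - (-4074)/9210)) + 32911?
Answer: 36248169/1535 ≈ 23614.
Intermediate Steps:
(-9331 + (O(-81, -90) - (-4074)/9210)) + 32911 = (-9331 + (34 - (-4074)/9210)) + 32911 = (-9331 + (34 - 1*(-679/1535))) + 32911 = (-9331 + (34 + 679/1535)) + 32911 = (-9331 + 52869/1535) + 32911 = -14270216/1535 + 32911 = 36248169/1535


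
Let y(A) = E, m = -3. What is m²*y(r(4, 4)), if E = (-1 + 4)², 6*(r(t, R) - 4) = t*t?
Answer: 81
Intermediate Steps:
r(t, R) = 4 + t²/6 (r(t, R) = 4 + (t*t)/6 = 4 + t²/6)
E = 9 (E = 3² = 9)
y(A) = 9
m²*y(r(4, 4)) = (-3)²*9 = 9*9 = 81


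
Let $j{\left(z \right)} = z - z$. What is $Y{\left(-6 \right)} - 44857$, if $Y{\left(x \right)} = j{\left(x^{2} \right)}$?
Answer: $-44857$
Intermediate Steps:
$j{\left(z \right)} = 0$
$Y{\left(x \right)} = 0$
$Y{\left(-6 \right)} - 44857 = 0 - 44857 = -44857$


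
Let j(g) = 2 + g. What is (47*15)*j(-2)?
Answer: 0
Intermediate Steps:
(47*15)*j(-2) = (47*15)*(2 - 2) = 705*0 = 0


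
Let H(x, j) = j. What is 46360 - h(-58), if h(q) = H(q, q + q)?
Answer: 46476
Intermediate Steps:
h(q) = 2*q (h(q) = q + q = 2*q)
46360 - h(-58) = 46360 - 2*(-58) = 46360 - 1*(-116) = 46360 + 116 = 46476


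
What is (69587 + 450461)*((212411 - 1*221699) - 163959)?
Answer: -90096755856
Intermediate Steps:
(69587 + 450461)*((212411 - 1*221699) - 163959) = 520048*((212411 - 221699) - 163959) = 520048*(-9288 - 163959) = 520048*(-173247) = -90096755856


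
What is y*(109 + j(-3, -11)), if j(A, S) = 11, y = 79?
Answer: 9480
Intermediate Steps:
y*(109 + j(-3, -11)) = 79*(109 + 11) = 79*120 = 9480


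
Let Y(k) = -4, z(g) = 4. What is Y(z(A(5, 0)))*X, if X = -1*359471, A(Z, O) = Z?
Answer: 1437884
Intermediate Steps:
X = -359471
Y(z(A(5, 0)))*X = -4*(-359471) = 1437884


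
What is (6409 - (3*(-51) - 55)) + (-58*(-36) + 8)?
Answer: 8713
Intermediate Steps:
(6409 - (3*(-51) - 55)) + (-58*(-36) + 8) = (6409 - (-153 - 55)) + (2088 + 8) = (6409 - 1*(-208)) + 2096 = (6409 + 208) + 2096 = 6617 + 2096 = 8713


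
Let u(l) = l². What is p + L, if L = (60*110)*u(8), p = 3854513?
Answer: 4276913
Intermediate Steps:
L = 422400 (L = (60*110)*8² = 6600*64 = 422400)
p + L = 3854513 + 422400 = 4276913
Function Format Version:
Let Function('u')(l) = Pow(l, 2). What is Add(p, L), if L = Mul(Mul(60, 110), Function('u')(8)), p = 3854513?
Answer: 4276913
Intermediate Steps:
L = 422400 (L = Mul(Mul(60, 110), Pow(8, 2)) = Mul(6600, 64) = 422400)
Add(p, L) = Add(3854513, 422400) = 4276913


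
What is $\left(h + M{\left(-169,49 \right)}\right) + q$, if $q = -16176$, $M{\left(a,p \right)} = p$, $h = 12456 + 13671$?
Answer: $10000$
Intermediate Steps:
$h = 26127$
$\left(h + M{\left(-169,49 \right)}\right) + q = \left(26127 + 49\right) - 16176 = 26176 - 16176 = 10000$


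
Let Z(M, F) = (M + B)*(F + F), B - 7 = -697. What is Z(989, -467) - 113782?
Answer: -393048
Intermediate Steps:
B = -690 (B = 7 - 697 = -690)
Z(M, F) = 2*F*(-690 + M) (Z(M, F) = (M - 690)*(F + F) = (-690 + M)*(2*F) = 2*F*(-690 + M))
Z(989, -467) - 113782 = 2*(-467)*(-690 + 989) - 113782 = 2*(-467)*299 - 113782 = -279266 - 113782 = -393048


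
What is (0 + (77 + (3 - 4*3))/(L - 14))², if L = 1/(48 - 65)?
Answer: 1336336/57121 ≈ 23.395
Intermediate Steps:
L = -1/17 (L = 1/(-17) = -1/17 ≈ -0.058824)
(0 + (77 + (3 - 4*3))/(L - 14))² = (0 + (77 + (3 - 4*3))/(-1/17 - 14))² = (0 + (77 + (3 - 12))/(-239/17))² = (0 + (77 - 9)*(-17/239))² = (0 + 68*(-17/239))² = (0 - 1156/239)² = (-1156/239)² = 1336336/57121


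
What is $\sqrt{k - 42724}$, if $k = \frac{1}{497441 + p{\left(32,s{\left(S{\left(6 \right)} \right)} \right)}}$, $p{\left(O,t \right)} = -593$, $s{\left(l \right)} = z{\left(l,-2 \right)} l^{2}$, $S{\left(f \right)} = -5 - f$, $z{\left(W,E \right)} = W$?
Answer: $\frac{i \sqrt{659172401180403}}{124212} \approx 206.7 i$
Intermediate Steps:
$s{\left(l \right)} = l^{3}$ ($s{\left(l \right)} = l l^{2} = l^{3}$)
$k = \frac{1}{496848}$ ($k = \frac{1}{497441 - 593} = \frac{1}{496848} \approx 2.0127 \cdot 10^{-6}$)
$\sqrt{k - 42724} = \sqrt{\frac{1}{496848} - 42724} = \sqrt{- \frac{21227333951}{496848}} = \frac{i \sqrt{659172401180403}}{124212}$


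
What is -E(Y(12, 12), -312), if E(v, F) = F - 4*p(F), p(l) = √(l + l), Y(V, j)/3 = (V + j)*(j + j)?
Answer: 312 + 16*I*√39 ≈ 312.0 + 99.92*I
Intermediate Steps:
Y(V, j) = 6*j*(V + j) (Y(V, j) = 3*((V + j)*(j + j)) = 3*((V + j)*(2*j)) = 3*(2*j*(V + j)) = 6*j*(V + j))
p(l) = √2*√l (p(l) = √(2*l) = √2*√l)
E(v, F) = F - 4*√2*√F
-E(Y(12, 12), -312) = -(-312 - 4*√2*√(-312)) = -(-312 - 4*√2*2*I*√78) = -(-312 - 16*I*√39) = 312 + 16*I*√39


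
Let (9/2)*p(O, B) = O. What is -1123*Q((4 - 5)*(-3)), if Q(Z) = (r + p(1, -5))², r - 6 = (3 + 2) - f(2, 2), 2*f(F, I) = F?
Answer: -9505072/81 ≈ -1.1735e+5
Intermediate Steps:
f(F, I) = F/2
r = 10 (r = 6 + ((3 + 2) - 2/2) = 6 + (5 - 1*1) = 6 + (5 - 1) = 6 + 4 = 10)
p(O, B) = 2*O/9
Q(Z) = 8464/81 (Q(Z) = (10 + (2/9)*1)² = (10 + 2/9)² = (92/9)² = 8464/81)
-1123*Q((4 - 5)*(-3)) = -1123*8464/81 = -9505072/81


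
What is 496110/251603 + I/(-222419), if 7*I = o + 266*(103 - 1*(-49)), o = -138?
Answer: 762271939348/391729013599 ≈ 1.9459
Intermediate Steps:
I = 40294/7 (I = (-138 + 266*(103 - 1*(-49)))/7 = (-138 + 266*(103 + 49))/7 = (-138 + 266*152)/7 = (-138 + 40432)/7 = (⅐)*40294 = 40294/7 ≈ 5756.3)
496110/251603 + I/(-222419) = 496110/251603 + (40294/7)/(-222419) = 496110*(1/251603) + (40294/7)*(-1/222419) = 496110/251603 - 40294/1556933 = 762271939348/391729013599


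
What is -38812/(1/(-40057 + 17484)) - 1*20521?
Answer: 876082755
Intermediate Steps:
-38812/(1/(-40057 + 17484)) - 1*20521 = -38812/(1/(-22573)) - 20521 = -38812/(-1/22573) - 20521 = -38812*(-22573) - 20521 = 876103276 - 20521 = 876082755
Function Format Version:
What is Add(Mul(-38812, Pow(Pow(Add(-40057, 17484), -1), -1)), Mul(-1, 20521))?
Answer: 876082755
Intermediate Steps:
Add(Mul(-38812, Pow(Pow(Add(-40057, 17484), -1), -1)), Mul(-1, 20521)) = Add(Mul(-38812, Pow(Pow(-22573, -1), -1)), -20521) = Add(Mul(-38812, Pow(Rational(-1, 22573), -1)), -20521) = Add(Mul(-38812, -22573), -20521) = Add(876103276, -20521) = 876082755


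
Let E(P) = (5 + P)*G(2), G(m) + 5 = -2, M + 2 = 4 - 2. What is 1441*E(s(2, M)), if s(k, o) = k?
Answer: -70609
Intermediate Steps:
M = 0 (M = -2 + (4 - 2) = -2 + 2 = 0)
G(m) = -7 (G(m) = -5 - 2 = -7)
E(P) = -35 - 7*P (E(P) = (5 + P)*(-7) = -35 - 7*P)
1441*E(s(2, M)) = 1441*(-35 - 7*2) = 1441*(-35 - 14) = 1441*(-49) = -70609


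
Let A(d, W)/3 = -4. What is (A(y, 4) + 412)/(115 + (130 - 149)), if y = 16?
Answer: 25/6 ≈ 4.1667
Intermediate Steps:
A(d, W) = -12 (A(d, W) = 3*(-4) = -12)
(A(y, 4) + 412)/(115 + (130 - 149)) = (-12 + 412)/(115 + (130 - 149)) = 400/(115 - 19) = 400/96 = 400*(1/96) = 25/6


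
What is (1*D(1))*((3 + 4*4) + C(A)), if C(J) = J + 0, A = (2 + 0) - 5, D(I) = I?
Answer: 16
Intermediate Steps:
A = -3 (A = 2 - 5 = -3)
C(J) = J
(1*D(1))*((3 + 4*4) + C(A)) = (1*1)*((3 + 4*4) - 3) = 1*((3 + 16) - 3) = 1*(19 - 3) = 1*16 = 16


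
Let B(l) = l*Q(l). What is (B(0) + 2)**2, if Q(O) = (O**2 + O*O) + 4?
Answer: 4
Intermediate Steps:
Q(O) = 4 + 2*O**2 (Q(O) = (O**2 + O**2) + 4 = 2*O**2 + 4 = 4 + 2*O**2)
B(l) = l*(4 + 2*l**2)
(B(0) + 2)**2 = (2*0*(2 + 0**2) + 2)**2 = (2*0*(2 + 0) + 2)**2 = (2*0*2 + 2)**2 = (0 + 2)**2 = 2**2 = 4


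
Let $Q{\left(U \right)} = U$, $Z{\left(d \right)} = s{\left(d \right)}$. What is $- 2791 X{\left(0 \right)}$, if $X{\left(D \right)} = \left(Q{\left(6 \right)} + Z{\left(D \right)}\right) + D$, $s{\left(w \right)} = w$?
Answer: $-16746$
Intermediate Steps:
$Z{\left(d \right)} = d$
$X{\left(D \right)} = 6 + 2 D$ ($X{\left(D \right)} = \left(6 + D\right) + D = 6 + 2 D$)
$- 2791 X{\left(0 \right)} = - 2791 \left(6 + 2 \cdot 0\right) = - 2791 \left(6 + 0\right) = \left(-2791\right) 6 = -16746$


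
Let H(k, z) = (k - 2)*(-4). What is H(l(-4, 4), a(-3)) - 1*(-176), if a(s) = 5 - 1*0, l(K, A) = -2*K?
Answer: 152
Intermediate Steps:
a(s) = 5 (a(s) = 5 + 0 = 5)
H(k, z) = 8 - 4*k (H(k, z) = (-2 + k)*(-4) = 8 - 4*k)
H(l(-4, 4), a(-3)) - 1*(-176) = (8 - (-8)*(-4)) - 1*(-176) = (8 - 4*8) + 176 = (8 - 32) + 176 = -24 + 176 = 152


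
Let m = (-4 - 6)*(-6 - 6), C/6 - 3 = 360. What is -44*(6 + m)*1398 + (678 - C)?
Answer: -7752012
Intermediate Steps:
C = 2178 (C = 18 + 6*360 = 18 + 2160 = 2178)
m = 120 (m = -10*(-12) = 120)
-44*(6 + m)*1398 + (678 - C) = -44*(6 + 120)*1398 + (678 - 1*2178) = -44*126*1398 + (678 - 2178) = -5544*1398 - 1500 = -7750512 - 1500 = -7752012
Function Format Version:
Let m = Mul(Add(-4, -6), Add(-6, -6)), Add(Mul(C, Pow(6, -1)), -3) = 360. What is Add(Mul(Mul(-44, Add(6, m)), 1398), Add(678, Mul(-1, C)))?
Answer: -7752012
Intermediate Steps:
C = 2178 (C = Add(18, Mul(6, 360)) = Add(18, 2160) = 2178)
m = 120 (m = Mul(-10, -12) = 120)
Add(Mul(Mul(-44, Add(6, m)), 1398), Add(678, Mul(-1, C))) = Add(Mul(Mul(-44, Add(6, 120)), 1398), Add(678, Mul(-1, 2178))) = Add(Mul(Mul(-44, 126), 1398), Add(678, -2178)) = Add(Mul(-5544, 1398), -1500) = Add(-7750512, -1500) = -7752012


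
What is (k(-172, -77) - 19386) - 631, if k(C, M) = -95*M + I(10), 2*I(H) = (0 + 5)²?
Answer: -25379/2 ≈ -12690.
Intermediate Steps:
I(H) = 25/2 (I(H) = (0 + 5)²/2 = (½)*5² = (½)*25 = 25/2)
k(C, M) = 25/2 - 95*M (k(C, M) = -95*M + 25/2 = 25/2 - 95*M)
(k(-172, -77) - 19386) - 631 = ((25/2 - 95*(-77)) - 19386) - 631 = ((25/2 + 7315) - 19386) - 631 = (14655/2 - 19386) - 631 = -24117/2 - 631 = -25379/2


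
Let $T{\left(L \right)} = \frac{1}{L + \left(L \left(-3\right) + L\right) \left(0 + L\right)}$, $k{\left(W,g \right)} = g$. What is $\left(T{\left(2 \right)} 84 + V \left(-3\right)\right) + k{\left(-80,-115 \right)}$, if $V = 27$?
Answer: $-210$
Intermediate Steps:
$T{\left(L \right)} = \frac{1}{L - 2 L^{2}}$ ($T{\left(L \right)} = \frac{1}{L + \left(- 3 L + L\right) L} = \frac{1}{L + - 2 L L} = \frac{1}{L - 2 L^{2}}$)
$\left(T{\left(2 \right)} 84 + V \left(-3\right)\right) + k{\left(-80,-115 \right)} = \left(- \frac{1}{2 \left(-1 + 2 \cdot 2\right)} 84 + 27 \left(-3\right)\right) - 115 = \left(\left(-1\right) \frac{1}{2} \frac{1}{-1 + 4} \cdot 84 - 81\right) - 115 = \left(\left(-1\right) \frac{1}{2} \cdot \frac{1}{3} \cdot 84 - 81\right) - 115 = \left(\left(- \frac{1}{6}\right) 84 - 81\right) - 115 = \left(-14 - 81\right) - 115 = -95 - 115 = -210$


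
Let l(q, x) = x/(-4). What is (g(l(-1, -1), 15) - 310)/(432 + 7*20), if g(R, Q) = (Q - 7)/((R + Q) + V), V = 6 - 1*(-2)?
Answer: -1309/2418 ≈ -0.54136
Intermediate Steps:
V = 8 (V = 6 + 2 = 8)
l(q, x) = -x/4 (l(q, x) = x*(-1/4) = -x/4)
g(R, Q) = (-7 + Q)/(8 + Q + R) (g(R, Q) = (Q - 7)/((R + Q) + 8) = (-7 + Q)/((Q + R) + 8) = (-7 + Q)/(8 + Q + R))
(g(l(-1, -1), 15) - 310)/(432 + 7*20) = ((-7 + 15)/(8 + 15 - 1/4*(-1)) - 310)/(432 + 7*20) = (8/(8 + 15 + 1/4) - 310)/(432 + 140) = (8/(93/4) - 310)/572 = ((4/93)*8 - 310)*(1/572) = (32/93 - 310)*(1/572) = -28798/93*1/572 = -1309/2418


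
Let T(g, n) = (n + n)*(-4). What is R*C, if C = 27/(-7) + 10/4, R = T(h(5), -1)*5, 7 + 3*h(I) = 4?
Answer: -380/7 ≈ -54.286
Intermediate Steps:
h(I) = -1 (h(I) = -7/3 + (⅓)*4 = -7/3 + 4/3 = -1)
T(g, n) = -8*n (T(g, n) = (2*n)*(-4) = -8*n)
R = 40 (R = -8*(-1)*5 = 8*5 = 40)
C = -19/14 (C = 27*(-⅐) + 10*(¼) = -27/7 + 5/2 = -19/14 ≈ -1.3571)
R*C = 40*(-19/14) = -380/7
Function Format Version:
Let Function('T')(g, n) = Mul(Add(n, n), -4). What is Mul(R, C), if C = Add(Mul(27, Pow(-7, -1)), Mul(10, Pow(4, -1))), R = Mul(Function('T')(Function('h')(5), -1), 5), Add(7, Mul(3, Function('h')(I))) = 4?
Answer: Rational(-380, 7) ≈ -54.286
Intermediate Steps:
Function('h')(I) = -1 (Function('h')(I) = Add(Rational(-7, 3), Mul(Rational(1, 3), 4)) = Add(Rational(-7, 3), Rational(4, 3)) = -1)
Function('T')(g, n) = Mul(-8, n) (Function('T')(g, n) = Mul(Mul(2, n), -4) = Mul(-8, n))
R = 40 (R = Mul(Mul(-8, -1), 5) = Mul(8, 5) = 40)
C = Rational(-19, 14) (C = Add(Mul(27, Rational(-1, 7)), Mul(10, Rational(1, 4))) = Add(Rational(-27, 7), Rational(5, 2)) = Rational(-19, 14) ≈ -1.3571)
Mul(R, C) = Mul(40, Rational(-19, 14)) = Rational(-380, 7)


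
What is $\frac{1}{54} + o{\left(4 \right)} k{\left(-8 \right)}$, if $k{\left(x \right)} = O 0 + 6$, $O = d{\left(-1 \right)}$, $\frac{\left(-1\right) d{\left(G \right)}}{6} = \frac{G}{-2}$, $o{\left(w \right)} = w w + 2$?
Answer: $\frac{5833}{54} \approx 108.02$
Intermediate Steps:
$o{\left(w \right)} = 2 + w^{2}$ ($o{\left(w \right)} = w^{2} + 2 = 2 + w^{2}$)
$d{\left(G \right)} = 3 G$ ($d{\left(G \right)} = - 6 \frac{G}{-2} = - 6 G \left(- \frac{1}{2}\right) = - 6 \left(- \frac{G}{2}\right) = 3 G$)
$O = -3$ ($O = 3 \left(-1\right) = -3$)
$k{\left(x \right)} = 6$ ($k{\left(x \right)} = \left(-3\right) 0 + 6 = 0 + 6 = 6$)
$\frac{1}{54} + o{\left(4 \right)} k{\left(-8 \right)} = \frac{1}{54} + \left(2 + 4^{2}\right) 6 = \frac{1}{54} + \left(2 + 16\right) 6 = \frac{1}{54} + 18 \cdot 6 = \frac{1}{54} + 108 = \frac{5833}{54}$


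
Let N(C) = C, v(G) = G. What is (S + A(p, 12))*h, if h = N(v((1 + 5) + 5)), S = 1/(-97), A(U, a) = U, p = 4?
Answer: 4257/97 ≈ 43.887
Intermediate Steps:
S = -1/97 ≈ -0.010309
h = 11 (h = (1 + 5) + 5 = 6 + 5 = 11)
(S + A(p, 12))*h = (-1/97 + 4)*11 = (387/97)*11 = 4257/97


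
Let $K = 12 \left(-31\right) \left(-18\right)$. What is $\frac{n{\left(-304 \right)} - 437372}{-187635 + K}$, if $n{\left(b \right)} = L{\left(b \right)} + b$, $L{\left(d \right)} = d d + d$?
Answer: $\frac{115188}{60313} \approx 1.9098$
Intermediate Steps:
$L{\left(d \right)} = d + d^{2}$ ($L{\left(d \right)} = d^{2} + d = d + d^{2}$)
$n{\left(b \right)} = b + b \left(1 + b\right)$ ($n{\left(b \right)} = b \left(1 + b\right) + b = b + b \left(1 + b\right)$)
$K = 6696$ ($K = \left(-372\right) \left(-18\right) = 6696$)
$\frac{n{\left(-304 \right)} - 437372}{-187635 + K} = \frac{- 304 \left(2 - 304\right) - 437372}{-187635 + 6696} = \frac{\left(-304\right) \left(-302\right) - 437372}{-180939} = \left(91808 - 437372\right) \left(- \frac{1}{180939}\right) = \left(-345564\right) \left(- \frac{1}{180939}\right) = \frac{115188}{60313}$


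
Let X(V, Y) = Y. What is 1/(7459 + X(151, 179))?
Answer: 1/7638 ≈ 0.00013092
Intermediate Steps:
1/(7459 + X(151, 179)) = 1/(7459 + 179) = 1/7638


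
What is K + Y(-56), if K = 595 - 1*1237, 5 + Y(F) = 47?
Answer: -600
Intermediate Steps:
Y(F) = 42 (Y(F) = -5 + 47 = 42)
K = -642 (K = 595 - 1237 = -642)
K + Y(-56) = -642 + 42 = -600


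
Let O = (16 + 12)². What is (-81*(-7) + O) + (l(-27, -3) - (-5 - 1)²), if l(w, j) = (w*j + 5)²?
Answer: 8711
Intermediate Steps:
O = 784 (O = 28² = 784)
l(w, j) = (5 + j*w)² (l(w, j) = (j*w + 5)² = (5 + j*w)²)
(-81*(-7) + O) + (l(-27, -3) - (-5 - 1)²) = (-81*(-7) + 784) + ((5 - 3*(-27))² - (-5 - 1)²) = (567 + 784) + ((5 + 81)² - 1*(-6)²) = 1351 + (86² - 1*36) = 1351 + (7396 - 36) = 1351 + 7360 = 8711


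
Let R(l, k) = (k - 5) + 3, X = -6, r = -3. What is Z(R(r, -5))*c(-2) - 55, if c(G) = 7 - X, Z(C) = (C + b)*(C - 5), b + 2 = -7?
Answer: 2441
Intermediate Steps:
b = -9 (b = -2 - 7 = -9)
R(l, k) = -2 + k (R(l, k) = (-5 + k) + 3 = -2 + k)
Z(C) = (-9 + C)*(-5 + C) (Z(C) = (C - 9)*(C - 5) = (-9 + C)*(-5 + C))
c(G) = 13 (c(G) = 7 - 1*(-6) = 7 + 6 = 13)
Z(R(r, -5))*c(-2) - 55 = (45 + (-2 - 5)**2 - 14*(-2 - 5))*13 - 55 = (45 + (-7)**2 - 14*(-7))*13 - 55 = (45 + 49 + 98)*13 - 55 = 192*13 - 55 = 2496 - 55 = 2441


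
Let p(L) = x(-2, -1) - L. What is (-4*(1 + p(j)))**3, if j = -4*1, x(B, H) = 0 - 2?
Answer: -1728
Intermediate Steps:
x(B, H) = -2
j = -4
p(L) = -2 - L
(-4*(1 + p(j)))**3 = (-4*(1 + (-2 - 1*(-4))))**3 = (-4*(1 + (-2 + 4)))**3 = (-4*(1 + 2))**3 = (-4*3)**3 = (-12)**3 = -1728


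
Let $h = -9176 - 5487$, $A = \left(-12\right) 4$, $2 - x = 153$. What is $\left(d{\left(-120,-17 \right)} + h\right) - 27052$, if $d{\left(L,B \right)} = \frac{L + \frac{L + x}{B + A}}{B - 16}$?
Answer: $- \frac{89471146}{2145} \approx -41712.0$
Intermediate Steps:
$x = -151$ ($x = 2 - 153 = -151$)
$A = -48$
$h = -14663$ ($h = -9176 - 5487 = -14663$)
$d{\left(L,B \right)} = \frac{L + \frac{-151 + L}{-48 + B}}{-16 + B}$ ($d{\left(L,B \right)} = \frac{L + \frac{L - 151}{B - 48}}{B - 16} = \frac{L + \frac{-151 + L}{-48 + B}}{-16 + B}$)
$\left(d{\left(-120,-17 \right)} + h\right) - 27052 = \left(\frac{-151 - -5640 - -2040}{768 + \left(-17\right)^{2} - -1088} - 14663\right) - 27052 = \left(\frac{-151 + 5640 + 2040}{768 + 289 + 1088} - 14663\right) - 27052 = \left(\frac{1}{2145} \cdot 7529 - 14663\right) - 27052 = \left(\frac{7529}{2145} - 14663\right) - 27052 = - \frac{31444606}{2145} - 27052 = - \frac{89471146}{2145}$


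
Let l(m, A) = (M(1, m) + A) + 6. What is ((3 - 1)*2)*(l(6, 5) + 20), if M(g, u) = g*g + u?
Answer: 152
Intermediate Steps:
M(g, u) = u + g² (M(g, u) = g² + u = u + g²)
l(m, A) = 7 + A + m (l(m, A) = ((m + 1²) + A) + 6 = ((m + 1) + A) + 6 = ((1 + m) + A) + 6 = (1 + A + m) + 6 = 7 + A + m)
((3 - 1)*2)*(l(6, 5) + 20) = ((3 - 1)*2)*((7 + 5 + 6) + 20) = (2*2)*(18 + 20) = 4*38 = 152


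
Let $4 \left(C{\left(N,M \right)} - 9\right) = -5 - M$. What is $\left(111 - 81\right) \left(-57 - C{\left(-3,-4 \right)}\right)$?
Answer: $- \frac{3945}{2} \approx -1972.5$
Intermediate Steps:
$C{\left(N,M \right)} = \frac{31}{4} - \frac{M}{4}$ ($C{\left(N,M \right)} = 9 + \frac{-5 - M}{4} = 9 - \left(\frac{5}{4} + \frac{M}{4}\right) = \frac{31}{4} - \frac{M}{4}$)
$\left(111 - 81\right) \left(-57 - C{\left(-3,-4 \right)}\right) = \left(111 - 81\right) \left(-57 - \left(\frac{31}{4} - -1\right)\right) = 30 \left(-57 - \left(\frac{31}{4} + 1\right)\right) = 30 \left(-57 - \frac{35}{4}\right) = 30 \left(- \frac{263}{4}\right) = - \frac{3945}{2}$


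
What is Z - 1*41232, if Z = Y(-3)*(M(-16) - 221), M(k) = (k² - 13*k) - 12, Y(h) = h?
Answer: -41925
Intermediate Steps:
M(k) = -12 + k² - 13*k
Z = -693 (Z = -3*((-12 + (-16)² - 13*(-16)) - 221) = -3*((-12 + 256 + 208) - 221) = -3*(452 - 221) = -3*231 = -693)
Z - 1*41232 = -693 - 1*41232 = -693 - 41232 = -41925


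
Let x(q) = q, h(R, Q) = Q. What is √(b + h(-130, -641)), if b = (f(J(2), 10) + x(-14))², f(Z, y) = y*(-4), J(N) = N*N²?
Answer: 5*√91 ≈ 47.697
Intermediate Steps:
J(N) = N³
f(Z, y) = -4*y
b = 2916 (b = (-4*10 - 14)² = (-40 - 14)² = (-54)² = 2916)
√(b + h(-130, -641)) = √(2916 - 641) = √2275 = 5*√91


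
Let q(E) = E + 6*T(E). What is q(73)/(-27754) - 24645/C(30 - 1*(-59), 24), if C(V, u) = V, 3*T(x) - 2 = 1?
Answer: -684004361/2470106 ≈ -276.91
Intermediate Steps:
T(x) = 1 (T(x) = 2/3 + (1/3)*1 = 2/3 + 1/3 = 1)
q(E) = 6 + E (q(E) = E + 6*1 = E + 6 = 6 + E)
q(73)/(-27754) - 24645/C(30 - 1*(-59), 24) = (6 + 73)/(-27754) - 24645/(30 - 1*(-59)) = 79*(-1/27754) - 24645/(30 + 59) = -79/27754 - 24645/89 = -684004361/2470106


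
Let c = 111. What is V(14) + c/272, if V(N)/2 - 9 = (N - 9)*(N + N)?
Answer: 81167/272 ≈ 298.41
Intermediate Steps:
V(N) = 18 + 4*N*(-9 + N) (V(N) = 18 + 2*((N - 9)*(N + N)) = 18 + 2*((-9 + N)*(2*N)) = 18 + 2*(2*N*(-9 + N)) = 18 + 4*N*(-9 + N))
V(14) + c/272 = (18 - 36*14 + 4*14**2) + 111/272 = (18 - 504 + 4*196) + 111*(1/272) = (18 - 504 + 784) + 111/272 = 298 + 111/272 = 81167/272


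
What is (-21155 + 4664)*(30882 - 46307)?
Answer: 254373675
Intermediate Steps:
(-21155 + 4664)*(30882 - 46307) = -16491*(-15425) = 254373675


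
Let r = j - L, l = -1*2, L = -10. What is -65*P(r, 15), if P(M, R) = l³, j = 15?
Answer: 520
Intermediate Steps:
l = -2
r = 25 (r = 15 - 1*(-10) = 15 + 10 = 25)
P(M, R) = -8 (P(M, R) = (-2)³ = -8)
-65*P(r, 15) = -65*(-8) = 520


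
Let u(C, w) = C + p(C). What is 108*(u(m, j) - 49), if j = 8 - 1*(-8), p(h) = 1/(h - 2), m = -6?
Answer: -11907/2 ≈ -5953.5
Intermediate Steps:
p(h) = 1/(-2 + h)
j = 16 (j = 8 + 8 = 16)
u(C, w) = C + 1/(-2 + C)
108*(u(m, j) - 49) = 108*((1 - 6*(-2 - 6))/(-2 - 6) - 49) = 108*((1 - 6*(-8))/(-8) - 49) = 108*(-(1 + 48)/8 - 49) = 108*(-⅛*49 - 49) = 108*(-49/8 - 49) = 108*(-441/8) = -11907/2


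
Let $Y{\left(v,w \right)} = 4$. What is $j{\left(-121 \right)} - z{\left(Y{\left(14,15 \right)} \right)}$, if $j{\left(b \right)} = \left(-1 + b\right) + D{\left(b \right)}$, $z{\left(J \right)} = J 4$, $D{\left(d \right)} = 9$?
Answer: $-129$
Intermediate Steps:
$z{\left(J \right)} = 4 J$
$j{\left(b \right)} = 8 + b$ ($j{\left(b \right)} = \left(-1 + b\right) + 9 = 8 + b$)
$j{\left(-121 \right)} - z{\left(Y{\left(14,15 \right)} \right)} = \left(8 - 121\right) - 4 \cdot 4 = -113 - 16 = -129$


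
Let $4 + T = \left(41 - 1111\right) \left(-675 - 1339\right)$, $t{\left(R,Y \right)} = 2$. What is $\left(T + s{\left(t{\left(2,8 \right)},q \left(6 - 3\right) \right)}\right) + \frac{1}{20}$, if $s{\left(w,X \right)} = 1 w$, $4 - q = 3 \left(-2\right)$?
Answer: $\frac{43099561}{20} \approx 2.155 \cdot 10^{6}$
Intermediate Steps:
$q = 10$ ($q = 4 - 3 \left(-2\right) = 4 - -6 = 4 + 6 = 10$)
$T = 2154976$ ($T = -4 + \left(41 - 1111\right) \left(-675 - 1339\right) = -4 - -2154980 = -4 + 2154980 = 2154976$)
$s{\left(w,X \right)} = w$
$\left(T + s{\left(t{\left(2,8 \right)},q \left(6 - 3\right) \right)}\right) + \frac{1}{20} = \left(2154976 + 2\right) + \frac{1}{20} = 2154978 + \frac{1}{20} = \frac{43099561}{20}$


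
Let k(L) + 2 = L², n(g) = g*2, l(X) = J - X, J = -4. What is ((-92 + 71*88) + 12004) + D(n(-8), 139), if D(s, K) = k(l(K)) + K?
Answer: 38746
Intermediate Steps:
l(X) = -4 - X
n(g) = 2*g
k(L) = -2 + L²
D(s, K) = -2 + K + (-4 - K)² (D(s, K) = (-2 + (-4 - K)²) + K = -2 + K + (-4 - K)²)
((-92 + 71*88) + 12004) + D(n(-8), 139) = ((-92 + 71*88) + 12004) + (-2 + 139 + (4 + 139)²) = ((-92 + 6248) + 12004) + (-2 + 139 + 143²) = (6156 + 12004) + (-2 + 139 + 20449) = 18160 + 20586 = 38746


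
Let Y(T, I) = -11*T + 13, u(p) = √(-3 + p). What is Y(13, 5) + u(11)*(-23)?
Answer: -130 - 46*√2 ≈ -195.05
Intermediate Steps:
Y(T, I) = 13 - 11*T
Y(13, 5) + u(11)*(-23) = (13 - 11*13) + √(-3 + 11)*(-23) = (13 - 143) + √8*(-23) = -130 + (2*√2)*(-23) = -130 - 46*√2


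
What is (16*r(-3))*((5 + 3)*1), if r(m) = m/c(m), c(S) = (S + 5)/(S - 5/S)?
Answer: 256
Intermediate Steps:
c(S) = (5 + S)/(S - 5/S)
r(m) = (-5 + m²)/(5 + m) (r(m) = m/((m*(5 + m)/(-5 + m²))) = m*((-5 + m²)/(m*(5 + m))) = (-5 + m²)/(5 + m))
(16*r(-3))*((5 + 3)*1) = (16*((-5 + (-3)²)/(5 - 3)))*((5 + 3)*1) = (16*((-5 + 9)/2))*(8*1) = (16*((½)*4))*8 = (16*2)*8 = 32*8 = 256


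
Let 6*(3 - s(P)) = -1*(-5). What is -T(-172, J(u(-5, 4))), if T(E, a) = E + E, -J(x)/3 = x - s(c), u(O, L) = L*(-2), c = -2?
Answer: 344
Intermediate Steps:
u(O, L) = -2*L
s(P) = 13/6 (s(P) = 3 - (-1)*(-5)/6 = 3 - ⅙*5 = 3 - ⅚ = 13/6)
J(x) = 13/2 - 3*x (J(x) = -3*(x - 1*13/6) = -3*(x - 13/6) = -3*(-13/6 + x) = 13/2 - 3*x)
T(E, a) = 2*E
-T(-172, J(u(-5, 4))) = -2*(-172) = -1*(-344) = 344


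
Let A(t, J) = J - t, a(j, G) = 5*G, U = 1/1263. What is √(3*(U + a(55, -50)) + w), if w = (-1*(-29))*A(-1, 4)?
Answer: 4*I*√6701899/421 ≈ 24.597*I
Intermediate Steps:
U = 1/1263 ≈ 0.00079177
w = 145 (w = (-1*(-29))*(4 - 1*(-1)) = 29*(4 + 1) = 29*5 = 145)
√(3*(U + a(55, -50)) + w) = √(3*(1/1263 + 5*(-50)) + 145) = √(3*(1/1263 - 250) + 145) = √(3*(-315749/1263) + 145) = √(-315749/421 + 145) = √(-254704/421) = 4*I*√6701899/421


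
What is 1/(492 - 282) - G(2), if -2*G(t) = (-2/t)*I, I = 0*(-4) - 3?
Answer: 158/105 ≈ 1.5048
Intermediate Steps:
I = -3 (I = 0 - 3 = -3)
G(t) = -3/t (G(t) = -(-2/t)*(-3)/2 = -3/t)
1/(492 - 282) - G(2) = 1/(492 - 282) - (-3)/2 = 1/210 - (-3)/2 = 1/210 - 1*(-3/2) = 1/210 + 3/2 = 158/105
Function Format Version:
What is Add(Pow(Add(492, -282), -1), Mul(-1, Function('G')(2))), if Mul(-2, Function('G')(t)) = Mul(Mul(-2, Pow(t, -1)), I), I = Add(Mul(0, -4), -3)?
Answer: Rational(158, 105) ≈ 1.5048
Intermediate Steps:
I = -3 (I = Add(0, -3) = -3)
Function('G')(t) = Mul(-3, Pow(t, -1)) (Function('G')(t) = Mul(Rational(-1, 2), Mul(Mul(-2, Pow(t, -1)), -3)) = Mul(Rational(-1, 2), Mul(6, Pow(t, -1))) = Mul(-3, Pow(t, -1)))
Add(Pow(Add(492, -282), -1), Mul(-1, Function('G')(2))) = Add(Pow(Add(492, -282), -1), Mul(-1, Mul(-3, Pow(2, -1)))) = Add(Pow(210, -1), Mul(-1, Mul(-3, Rational(1, 2)))) = Add(Rational(1, 210), Mul(-1, Rational(-3, 2))) = Add(Rational(1, 210), Rational(3, 2)) = Rational(158, 105)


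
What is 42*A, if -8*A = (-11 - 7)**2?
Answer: -1701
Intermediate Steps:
A = -81/2 (A = -(-11 - 7)**2/8 = -1/8*(-18)**2 = -1/8*324 = -81/2 ≈ -40.500)
42*A = 42*(-81/2) = -1701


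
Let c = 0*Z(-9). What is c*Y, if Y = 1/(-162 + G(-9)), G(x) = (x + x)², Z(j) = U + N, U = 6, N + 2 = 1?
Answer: 0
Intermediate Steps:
N = -1 (N = -2 + 1 = -1)
Z(j) = 5 (Z(j) = 6 - 1 = 5)
G(x) = 4*x² (G(x) = (2*x)² = 4*x²)
c = 0 (c = 0*5 = 0)
Y = 1/162 (Y = 1/(-162 + 4*(-9)²) = 1/(-162 + 4*81) = 1/(-162 + 324) = 1/162 ≈ 0.0061728)
c*Y = 0*(1/162) = 0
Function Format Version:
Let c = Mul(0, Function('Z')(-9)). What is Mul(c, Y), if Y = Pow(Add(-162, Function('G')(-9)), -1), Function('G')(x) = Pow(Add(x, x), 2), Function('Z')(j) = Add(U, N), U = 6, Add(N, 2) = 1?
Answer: 0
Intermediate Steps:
N = -1 (N = Add(-2, 1) = -1)
Function('Z')(j) = 5 (Function('Z')(j) = Add(6, -1) = 5)
Function('G')(x) = Mul(4, Pow(x, 2)) (Function('G')(x) = Pow(Mul(2, x), 2) = Mul(4, Pow(x, 2)))
c = 0 (c = Mul(0, 5) = 0)
Y = Rational(1, 162) (Y = Pow(Add(-162, Mul(4, Pow(-9, 2))), -1) = Pow(Add(-162, Mul(4, 81)), -1) = Pow(Add(-162, 324), -1) = Pow(162, -1) = Rational(1, 162) ≈ 0.0061728)
Mul(c, Y) = Mul(0, Rational(1, 162)) = 0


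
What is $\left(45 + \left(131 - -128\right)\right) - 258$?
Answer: $46$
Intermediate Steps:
$\left(45 + \left(131 - -128\right)\right) - 258 = \left(45 + \left(131 + 128\right)\right) - 258 = \left(45 + 259\right) - 258 = 304 - 258 = 46$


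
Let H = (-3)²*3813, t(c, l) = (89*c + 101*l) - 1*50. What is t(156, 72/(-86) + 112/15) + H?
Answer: 31489271/645 ≈ 48821.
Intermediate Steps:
t(c, l) = -50 + 89*c + 101*l (t(c, l) = (89*c + 101*l) - 50 = -50 + 89*c + 101*l)
H = 34317 (H = 9*3813 = 34317)
t(156, 72/(-86) + 112/15) + H = (-50 + 89*156 + 101*(72/(-86) + 112/15)) + 34317 = (-50 + 13884 + 101*(72*(-1/86) + 112*(1/15))) + 34317 = (-50 + 13884 + 101*(-36/43 + 112/15)) + 34317 = (-50 + 13884 + 101*(4276/645)) + 34317 = (-50 + 13884 + 431876/645) + 34317 = 9354806/645 + 34317 = 31489271/645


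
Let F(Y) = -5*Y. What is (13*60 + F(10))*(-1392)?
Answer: -1016160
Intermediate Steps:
(13*60 + F(10))*(-1392) = (13*60 - 5*10)*(-1392) = (780 - 50)*(-1392) = 730*(-1392) = -1016160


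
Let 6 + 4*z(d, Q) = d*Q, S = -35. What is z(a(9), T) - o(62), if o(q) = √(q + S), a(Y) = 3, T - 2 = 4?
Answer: 3 - 3*√3 ≈ -2.1962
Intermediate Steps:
T = 6 (T = 2 + 4 = 6)
z(d, Q) = -3/2 + Q*d/4 (z(d, Q) = -3/2 + (d*Q)/4 = -3/2 + (Q*d)/4 = -3/2 + Q*d/4)
o(q) = √(-35 + q) (o(q) = √(q - 35) = √(-35 + q))
z(a(9), T) - o(62) = (-3/2 + (¼)*6*3) - √(-35 + 62) = (-3/2 + 9/2) - √27 = 3 - 3*√3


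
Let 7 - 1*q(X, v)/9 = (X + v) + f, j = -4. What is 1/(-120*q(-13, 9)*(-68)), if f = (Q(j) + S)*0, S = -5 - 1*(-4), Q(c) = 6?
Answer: 1/807840 ≈ 1.2379e-6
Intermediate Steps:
S = -1 (S = -5 + 4 = -1)
f = 0 (f = (6 - 1)*0 = 5*0 = 0)
q(X, v) = 63 - 9*X - 9*v (q(X, v) = 63 - 9*((X + v) + 0) = 63 - 9*(X + v) = 63 + (-9*X - 9*v) = 63 - 9*X - 9*v)
1/(-120*q(-13, 9)*(-68)) = 1/(-120*(63 - 9*(-13) - 9*9)*(-68)) = 1/(-120*(63 + 117 - 81)*(-68)) = 1/(-120*99*(-68)) = 1/(-11880*(-68)) = 1/807840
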